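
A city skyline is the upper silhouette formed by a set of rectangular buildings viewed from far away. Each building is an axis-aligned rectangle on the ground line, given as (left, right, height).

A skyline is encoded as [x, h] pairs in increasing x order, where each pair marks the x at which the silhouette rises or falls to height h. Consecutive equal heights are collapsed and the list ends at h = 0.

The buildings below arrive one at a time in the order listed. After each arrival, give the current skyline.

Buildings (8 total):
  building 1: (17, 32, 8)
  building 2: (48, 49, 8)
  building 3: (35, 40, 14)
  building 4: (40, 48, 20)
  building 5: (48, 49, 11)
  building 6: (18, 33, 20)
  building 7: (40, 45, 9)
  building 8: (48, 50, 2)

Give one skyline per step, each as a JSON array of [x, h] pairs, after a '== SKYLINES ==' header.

== SKYLINES ==
[[17,8],[32,0]]
[[17,8],[32,0],[48,8],[49,0]]
[[17,8],[32,0],[35,14],[40,0],[48,8],[49,0]]
[[17,8],[32,0],[35,14],[40,20],[48,8],[49,0]]
[[17,8],[32,0],[35,14],[40,20],[48,11],[49,0]]
[[17,8],[18,20],[33,0],[35,14],[40,20],[48,11],[49,0]]
[[17,8],[18,20],[33,0],[35,14],[40,20],[48,11],[49,0]]
[[17,8],[18,20],[33,0],[35,14],[40,20],[48,11],[49,2],[50,0]]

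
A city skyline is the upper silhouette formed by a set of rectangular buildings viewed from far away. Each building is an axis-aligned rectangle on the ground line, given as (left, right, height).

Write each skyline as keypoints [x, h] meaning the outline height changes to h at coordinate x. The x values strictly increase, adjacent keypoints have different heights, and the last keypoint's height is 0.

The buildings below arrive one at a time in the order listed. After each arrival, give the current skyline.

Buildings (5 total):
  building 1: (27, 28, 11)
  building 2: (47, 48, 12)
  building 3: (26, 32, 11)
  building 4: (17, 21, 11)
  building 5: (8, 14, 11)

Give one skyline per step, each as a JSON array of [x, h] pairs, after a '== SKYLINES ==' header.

== SKYLINES ==
[[27,11],[28,0]]
[[27,11],[28,0],[47,12],[48,0]]
[[26,11],[32,0],[47,12],[48,0]]
[[17,11],[21,0],[26,11],[32,0],[47,12],[48,0]]
[[8,11],[14,0],[17,11],[21,0],[26,11],[32,0],[47,12],[48,0]]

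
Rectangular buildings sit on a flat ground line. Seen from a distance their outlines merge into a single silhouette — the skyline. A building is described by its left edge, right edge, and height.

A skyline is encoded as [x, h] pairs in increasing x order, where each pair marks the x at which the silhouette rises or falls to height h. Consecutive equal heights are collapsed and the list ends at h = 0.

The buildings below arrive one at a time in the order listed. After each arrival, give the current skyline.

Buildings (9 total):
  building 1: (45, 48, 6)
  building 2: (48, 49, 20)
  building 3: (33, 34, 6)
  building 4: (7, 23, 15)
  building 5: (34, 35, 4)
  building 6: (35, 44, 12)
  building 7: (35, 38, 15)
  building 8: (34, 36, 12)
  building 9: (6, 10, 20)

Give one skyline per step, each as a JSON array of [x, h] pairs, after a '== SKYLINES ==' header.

== SKYLINES ==
[[45,6],[48,0]]
[[45,6],[48,20],[49,0]]
[[33,6],[34,0],[45,6],[48,20],[49,0]]
[[7,15],[23,0],[33,6],[34,0],[45,6],[48,20],[49,0]]
[[7,15],[23,0],[33,6],[34,4],[35,0],[45,6],[48,20],[49,0]]
[[7,15],[23,0],[33,6],[34,4],[35,12],[44,0],[45,6],[48,20],[49,0]]
[[7,15],[23,0],[33,6],[34,4],[35,15],[38,12],[44,0],[45,6],[48,20],[49,0]]
[[7,15],[23,0],[33,6],[34,12],[35,15],[38,12],[44,0],[45,6],[48,20],[49,0]]
[[6,20],[10,15],[23,0],[33,6],[34,12],[35,15],[38,12],[44,0],[45,6],[48,20],[49,0]]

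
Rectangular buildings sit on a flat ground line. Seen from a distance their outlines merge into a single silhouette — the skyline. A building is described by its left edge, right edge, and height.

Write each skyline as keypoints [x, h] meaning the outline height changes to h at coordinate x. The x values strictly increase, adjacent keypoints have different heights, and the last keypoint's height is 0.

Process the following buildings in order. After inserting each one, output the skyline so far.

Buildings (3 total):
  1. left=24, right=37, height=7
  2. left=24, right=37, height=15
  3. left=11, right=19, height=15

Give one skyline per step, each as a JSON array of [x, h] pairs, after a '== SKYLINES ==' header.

== SKYLINES ==
[[24,7],[37,0]]
[[24,15],[37,0]]
[[11,15],[19,0],[24,15],[37,0]]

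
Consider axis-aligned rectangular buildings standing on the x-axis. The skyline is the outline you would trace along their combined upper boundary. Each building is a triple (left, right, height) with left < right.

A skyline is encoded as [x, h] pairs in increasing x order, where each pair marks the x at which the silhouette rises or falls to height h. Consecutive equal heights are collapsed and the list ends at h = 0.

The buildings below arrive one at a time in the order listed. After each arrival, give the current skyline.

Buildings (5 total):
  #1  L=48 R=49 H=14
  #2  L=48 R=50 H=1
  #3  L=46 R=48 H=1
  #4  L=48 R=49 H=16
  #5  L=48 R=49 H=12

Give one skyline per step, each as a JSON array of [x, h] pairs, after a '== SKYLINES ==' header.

== SKYLINES ==
[[48,14],[49,0]]
[[48,14],[49,1],[50,0]]
[[46,1],[48,14],[49,1],[50,0]]
[[46,1],[48,16],[49,1],[50,0]]
[[46,1],[48,16],[49,1],[50,0]]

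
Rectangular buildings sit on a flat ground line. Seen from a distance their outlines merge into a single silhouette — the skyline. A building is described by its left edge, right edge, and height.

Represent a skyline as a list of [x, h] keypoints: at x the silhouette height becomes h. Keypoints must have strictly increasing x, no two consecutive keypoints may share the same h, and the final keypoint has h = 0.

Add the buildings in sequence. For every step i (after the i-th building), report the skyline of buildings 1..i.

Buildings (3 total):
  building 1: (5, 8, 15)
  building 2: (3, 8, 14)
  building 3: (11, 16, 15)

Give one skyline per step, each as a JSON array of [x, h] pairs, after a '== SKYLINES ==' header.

== SKYLINES ==
[[5,15],[8,0]]
[[3,14],[5,15],[8,0]]
[[3,14],[5,15],[8,0],[11,15],[16,0]]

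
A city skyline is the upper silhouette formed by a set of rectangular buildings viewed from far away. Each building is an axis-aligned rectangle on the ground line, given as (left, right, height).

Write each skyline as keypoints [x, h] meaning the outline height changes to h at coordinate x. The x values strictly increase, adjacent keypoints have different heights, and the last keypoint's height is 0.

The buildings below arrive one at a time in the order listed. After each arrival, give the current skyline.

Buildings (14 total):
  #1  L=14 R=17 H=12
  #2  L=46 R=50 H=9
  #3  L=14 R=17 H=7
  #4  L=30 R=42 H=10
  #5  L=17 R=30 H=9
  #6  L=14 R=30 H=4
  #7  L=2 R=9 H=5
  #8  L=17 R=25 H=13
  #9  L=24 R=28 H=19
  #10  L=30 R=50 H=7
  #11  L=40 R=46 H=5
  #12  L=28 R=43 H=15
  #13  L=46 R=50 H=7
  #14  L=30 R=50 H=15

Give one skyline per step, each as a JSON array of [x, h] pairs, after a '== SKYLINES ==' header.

== SKYLINES ==
[[14,12],[17,0]]
[[14,12],[17,0],[46,9],[50,0]]
[[14,12],[17,0],[46,9],[50,0]]
[[14,12],[17,0],[30,10],[42,0],[46,9],[50,0]]
[[14,12],[17,9],[30,10],[42,0],[46,9],[50,0]]
[[14,12],[17,9],[30,10],[42,0],[46,9],[50,0]]
[[2,5],[9,0],[14,12],[17,9],[30,10],[42,0],[46,9],[50,0]]
[[2,5],[9,0],[14,12],[17,13],[25,9],[30,10],[42,0],[46,9],[50,0]]
[[2,5],[9,0],[14,12],[17,13],[24,19],[28,9],[30,10],[42,0],[46,9],[50,0]]
[[2,5],[9,0],[14,12],[17,13],[24,19],[28,9],[30,10],[42,7],[46,9],[50,0]]
[[2,5],[9,0],[14,12],[17,13],[24,19],[28,9],[30,10],[42,7],[46,9],[50,0]]
[[2,5],[9,0],[14,12],[17,13],[24,19],[28,15],[43,7],[46,9],[50,0]]
[[2,5],[9,0],[14,12],[17,13],[24,19],[28,15],[43,7],[46,9],[50,0]]
[[2,5],[9,0],[14,12],[17,13],[24,19],[28,15],[50,0]]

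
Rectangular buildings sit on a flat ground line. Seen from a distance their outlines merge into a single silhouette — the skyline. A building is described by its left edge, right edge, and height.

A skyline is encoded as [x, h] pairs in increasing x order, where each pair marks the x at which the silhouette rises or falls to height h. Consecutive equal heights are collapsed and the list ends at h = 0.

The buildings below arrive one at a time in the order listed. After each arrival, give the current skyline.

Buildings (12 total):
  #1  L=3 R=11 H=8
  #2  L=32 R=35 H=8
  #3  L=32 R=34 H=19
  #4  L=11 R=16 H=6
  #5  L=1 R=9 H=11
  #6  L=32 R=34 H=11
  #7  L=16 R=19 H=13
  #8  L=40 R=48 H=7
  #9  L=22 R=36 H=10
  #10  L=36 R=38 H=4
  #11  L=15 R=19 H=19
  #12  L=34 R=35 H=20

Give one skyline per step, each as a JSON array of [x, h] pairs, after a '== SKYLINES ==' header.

== SKYLINES ==
[[3,8],[11,0]]
[[3,8],[11,0],[32,8],[35,0]]
[[3,8],[11,0],[32,19],[34,8],[35,0]]
[[3,8],[11,6],[16,0],[32,19],[34,8],[35,0]]
[[1,11],[9,8],[11,6],[16,0],[32,19],[34,8],[35,0]]
[[1,11],[9,8],[11,6],[16,0],[32,19],[34,8],[35,0]]
[[1,11],[9,8],[11,6],[16,13],[19,0],[32,19],[34,8],[35,0]]
[[1,11],[9,8],[11,6],[16,13],[19,0],[32,19],[34,8],[35,0],[40,7],[48,0]]
[[1,11],[9,8],[11,6],[16,13],[19,0],[22,10],[32,19],[34,10],[36,0],[40,7],[48,0]]
[[1,11],[9,8],[11,6],[16,13],[19,0],[22,10],[32,19],[34,10],[36,4],[38,0],[40,7],[48,0]]
[[1,11],[9,8],[11,6],[15,19],[19,0],[22,10],[32,19],[34,10],[36,4],[38,0],[40,7],[48,0]]
[[1,11],[9,8],[11,6],[15,19],[19,0],[22,10],[32,19],[34,20],[35,10],[36,4],[38,0],[40,7],[48,0]]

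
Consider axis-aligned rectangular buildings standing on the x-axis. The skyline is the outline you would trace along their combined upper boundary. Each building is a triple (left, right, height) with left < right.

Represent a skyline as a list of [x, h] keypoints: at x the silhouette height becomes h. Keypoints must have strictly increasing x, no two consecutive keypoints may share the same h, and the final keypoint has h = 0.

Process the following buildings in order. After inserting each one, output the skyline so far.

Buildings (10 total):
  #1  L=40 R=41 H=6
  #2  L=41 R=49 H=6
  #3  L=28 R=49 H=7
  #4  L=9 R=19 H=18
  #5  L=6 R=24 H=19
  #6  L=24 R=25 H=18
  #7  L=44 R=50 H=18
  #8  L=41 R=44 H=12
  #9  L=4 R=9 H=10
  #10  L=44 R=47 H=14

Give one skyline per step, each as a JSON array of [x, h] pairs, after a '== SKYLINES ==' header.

== SKYLINES ==
[[40,6],[41,0]]
[[40,6],[49,0]]
[[28,7],[49,0]]
[[9,18],[19,0],[28,7],[49,0]]
[[6,19],[24,0],[28,7],[49,0]]
[[6,19],[24,18],[25,0],[28,7],[49,0]]
[[6,19],[24,18],[25,0],[28,7],[44,18],[50,0]]
[[6,19],[24,18],[25,0],[28,7],[41,12],[44,18],[50,0]]
[[4,10],[6,19],[24,18],[25,0],[28,7],[41,12],[44,18],[50,0]]
[[4,10],[6,19],[24,18],[25,0],[28,7],[41,12],[44,18],[50,0]]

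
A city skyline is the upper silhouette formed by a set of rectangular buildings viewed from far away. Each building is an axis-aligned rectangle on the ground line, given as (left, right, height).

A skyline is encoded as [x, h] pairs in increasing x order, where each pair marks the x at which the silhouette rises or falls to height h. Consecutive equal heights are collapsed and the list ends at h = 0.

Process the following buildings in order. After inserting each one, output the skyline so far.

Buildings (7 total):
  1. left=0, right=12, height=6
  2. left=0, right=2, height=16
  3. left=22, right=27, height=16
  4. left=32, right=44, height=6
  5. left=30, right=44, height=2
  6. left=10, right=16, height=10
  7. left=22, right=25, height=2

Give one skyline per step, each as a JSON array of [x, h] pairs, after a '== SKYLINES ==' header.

== SKYLINES ==
[[0,6],[12,0]]
[[0,16],[2,6],[12,0]]
[[0,16],[2,6],[12,0],[22,16],[27,0]]
[[0,16],[2,6],[12,0],[22,16],[27,0],[32,6],[44,0]]
[[0,16],[2,6],[12,0],[22,16],[27,0],[30,2],[32,6],[44,0]]
[[0,16],[2,6],[10,10],[16,0],[22,16],[27,0],[30,2],[32,6],[44,0]]
[[0,16],[2,6],[10,10],[16,0],[22,16],[27,0],[30,2],[32,6],[44,0]]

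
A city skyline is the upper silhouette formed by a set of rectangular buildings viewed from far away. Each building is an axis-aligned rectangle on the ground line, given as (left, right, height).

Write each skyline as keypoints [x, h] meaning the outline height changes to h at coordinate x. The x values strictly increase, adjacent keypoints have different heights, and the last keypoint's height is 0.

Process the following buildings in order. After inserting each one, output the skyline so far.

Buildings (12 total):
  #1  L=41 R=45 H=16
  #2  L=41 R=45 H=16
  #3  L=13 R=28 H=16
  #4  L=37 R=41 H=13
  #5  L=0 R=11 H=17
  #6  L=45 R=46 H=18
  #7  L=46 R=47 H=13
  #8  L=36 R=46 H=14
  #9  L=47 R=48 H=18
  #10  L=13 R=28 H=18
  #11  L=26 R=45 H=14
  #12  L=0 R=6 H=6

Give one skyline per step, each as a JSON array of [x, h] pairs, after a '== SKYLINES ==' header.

== SKYLINES ==
[[41,16],[45,0]]
[[41,16],[45,0]]
[[13,16],[28,0],[41,16],[45,0]]
[[13,16],[28,0],[37,13],[41,16],[45,0]]
[[0,17],[11,0],[13,16],[28,0],[37,13],[41,16],[45,0]]
[[0,17],[11,0],[13,16],[28,0],[37,13],[41,16],[45,18],[46,0]]
[[0,17],[11,0],[13,16],[28,0],[37,13],[41,16],[45,18],[46,13],[47,0]]
[[0,17],[11,0],[13,16],[28,0],[36,14],[41,16],[45,18],[46,13],[47,0]]
[[0,17],[11,0],[13,16],[28,0],[36,14],[41,16],[45,18],[46,13],[47,18],[48,0]]
[[0,17],[11,0],[13,18],[28,0],[36,14],[41,16],[45,18],[46,13],[47,18],[48,0]]
[[0,17],[11,0],[13,18],[28,14],[41,16],[45,18],[46,13],[47,18],[48,0]]
[[0,17],[11,0],[13,18],[28,14],[41,16],[45,18],[46,13],[47,18],[48,0]]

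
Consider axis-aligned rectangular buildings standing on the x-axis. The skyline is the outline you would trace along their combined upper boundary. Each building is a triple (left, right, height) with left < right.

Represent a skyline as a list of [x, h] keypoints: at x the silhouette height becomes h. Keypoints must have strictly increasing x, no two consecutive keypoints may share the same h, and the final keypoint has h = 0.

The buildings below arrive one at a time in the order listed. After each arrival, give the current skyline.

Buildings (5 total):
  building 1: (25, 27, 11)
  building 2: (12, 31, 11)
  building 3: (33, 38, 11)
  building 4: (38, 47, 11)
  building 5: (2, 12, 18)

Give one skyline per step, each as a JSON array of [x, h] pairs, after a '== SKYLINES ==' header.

== SKYLINES ==
[[25,11],[27,0]]
[[12,11],[31,0]]
[[12,11],[31,0],[33,11],[38,0]]
[[12,11],[31,0],[33,11],[47,0]]
[[2,18],[12,11],[31,0],[33,11],[47,0]]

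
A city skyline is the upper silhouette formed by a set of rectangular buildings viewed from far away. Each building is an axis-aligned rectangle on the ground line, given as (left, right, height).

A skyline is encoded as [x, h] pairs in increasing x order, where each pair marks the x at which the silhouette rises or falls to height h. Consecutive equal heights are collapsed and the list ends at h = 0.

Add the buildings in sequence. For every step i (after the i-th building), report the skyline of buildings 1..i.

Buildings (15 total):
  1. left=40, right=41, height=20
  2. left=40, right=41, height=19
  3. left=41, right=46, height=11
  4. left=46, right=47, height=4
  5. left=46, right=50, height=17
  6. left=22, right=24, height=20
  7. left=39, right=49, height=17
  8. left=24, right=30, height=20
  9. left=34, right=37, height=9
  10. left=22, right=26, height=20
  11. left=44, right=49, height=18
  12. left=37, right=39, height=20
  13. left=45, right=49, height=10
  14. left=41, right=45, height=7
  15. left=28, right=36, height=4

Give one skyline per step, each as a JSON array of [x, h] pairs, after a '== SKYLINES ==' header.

== SKYLINES ==
[[40,20],[41,0]]
[[40,20],[41,0]]
[[40,20],[41,11],[46,0]]
[[40,20],[41,11],[46,4],[47,0]]
[[40,20],[41,11],[46,17],[50,0]]
[[22,20],[24,0],[40,20],[41,11],[46,17],[50,0]]
[[22,20],[24,0],[39,17],[40,20],[41,17],[50,0]]
[[22,20],[30,0],[39,17],[40,20],[41,17],[50,0]]
[[22,20],[30,0],[34,9],[37,0],[39,17],[40,20],[41,17],[50,0]]
[[22,20],[30,0],[34,9],[37,0],[39,17],[40,20],[41,17],[50,0]]
[[22,20],[30,0],[34,9],[37,0],[39,17],[40,20],[41,17],[44,18],[49,17],[50,0]]
[[22,20],[30,0],[34,9],[37,20],[39,17],[40,20],[41,17],[44,18],[49,17],[50,0]]
[[22,20],[30,0],[34,9],[37,20],[39,17],[40,20],[41,17],[44,18],[49,17],[50,0]]
[[22,20],[30,0],[34,9],[37,20],[39,17],[40,20],[41,17],[44,18],[49,17],[50,0]]
[[22,20],[30,4],[34,9],[37,20],[39,17],[40,20],[41,17],[44,18],[49,17],[50,0]]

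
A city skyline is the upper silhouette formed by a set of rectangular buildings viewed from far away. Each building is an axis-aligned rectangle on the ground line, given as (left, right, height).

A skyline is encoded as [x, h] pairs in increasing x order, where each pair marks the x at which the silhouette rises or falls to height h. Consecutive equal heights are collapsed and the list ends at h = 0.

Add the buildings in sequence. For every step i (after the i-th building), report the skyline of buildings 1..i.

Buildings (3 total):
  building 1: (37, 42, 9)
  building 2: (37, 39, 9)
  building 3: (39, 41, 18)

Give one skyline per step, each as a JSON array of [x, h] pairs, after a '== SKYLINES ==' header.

== SKYLINES ==
[[37,9],[42,0]]
[[37,9],[42,0]]
[[37,9],[39,18],[41,9],[42,0]]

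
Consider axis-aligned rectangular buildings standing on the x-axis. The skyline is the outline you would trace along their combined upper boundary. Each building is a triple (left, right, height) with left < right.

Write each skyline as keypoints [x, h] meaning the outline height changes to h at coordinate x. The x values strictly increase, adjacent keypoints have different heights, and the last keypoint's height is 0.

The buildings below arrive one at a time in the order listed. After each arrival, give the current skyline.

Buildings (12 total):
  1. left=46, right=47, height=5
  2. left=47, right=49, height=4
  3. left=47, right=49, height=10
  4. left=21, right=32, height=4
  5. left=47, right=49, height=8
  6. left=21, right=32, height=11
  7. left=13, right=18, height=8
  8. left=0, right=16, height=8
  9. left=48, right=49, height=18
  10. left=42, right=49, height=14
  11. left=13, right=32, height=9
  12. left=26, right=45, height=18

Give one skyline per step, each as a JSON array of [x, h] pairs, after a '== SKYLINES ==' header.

== SKYLINES ==
[[46,5],[47,0]]
[[46,5],[47,4],[49,0]]
[[46,5],[47,10],[49,0]]
[[21,4],[32,0],[46,5],[47,10],[49,0]]
[[21,4],[32,0],[46,5],[47,10],[49,0]]
[[21,11],[32,0],[46,5],[47,10],[49,0]]
[[13,8],[18,0],[21,11],[32,0],[46,5],[47,10],[49,0]]
[[0,8],[18,0],[21,11],[32,0],[46,5],[47,10],[49,0]]
[[0,8],[18,0],[21,11],[32,0],[46,5],[47,10],[48,18],[49,0]]
[[0,8],[18,0],[21,11],[32,0],[42,14],[48,18],[49,0]]
[[0,8],[13,9],[21,11],[32,0],[42,14],[48,18],[49,0]]
[[0,8],[13,9],[21,11],[26,18],[45,14],[48,18],[49,0]]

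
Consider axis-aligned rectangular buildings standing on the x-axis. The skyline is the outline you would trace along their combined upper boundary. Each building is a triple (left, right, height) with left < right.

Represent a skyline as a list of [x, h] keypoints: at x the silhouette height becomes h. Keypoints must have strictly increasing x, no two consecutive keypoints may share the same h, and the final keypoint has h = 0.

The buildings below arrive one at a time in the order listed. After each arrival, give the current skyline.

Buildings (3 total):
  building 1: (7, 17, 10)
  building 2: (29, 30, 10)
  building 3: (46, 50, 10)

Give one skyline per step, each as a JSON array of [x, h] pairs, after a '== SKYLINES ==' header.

== SKYLINES ==
[[7,10],[17,0]]
[[7,10],[17,0],[29,10],[30,0]]
[[7,10],[17,0],[29,10],[30,0],[46,10],[50,0]]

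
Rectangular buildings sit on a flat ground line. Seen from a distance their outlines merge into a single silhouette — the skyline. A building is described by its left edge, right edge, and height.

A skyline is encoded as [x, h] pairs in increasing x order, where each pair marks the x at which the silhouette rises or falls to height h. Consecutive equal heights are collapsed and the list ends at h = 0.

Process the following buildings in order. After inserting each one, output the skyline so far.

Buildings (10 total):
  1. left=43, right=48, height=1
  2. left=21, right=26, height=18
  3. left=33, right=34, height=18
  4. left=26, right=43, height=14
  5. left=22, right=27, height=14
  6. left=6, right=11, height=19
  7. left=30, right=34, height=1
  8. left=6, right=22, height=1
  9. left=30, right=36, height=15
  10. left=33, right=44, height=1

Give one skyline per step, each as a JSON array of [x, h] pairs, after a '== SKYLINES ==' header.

== SKYLINES ==
[[43,1],[48,0]]
[[21,18],[26,0],[43,1],[48,0]]
[[21,18],[26,0],[33,18],[34,0],[43,1],[48,0]]
[[21,18],[26,14],[33,18],[34,14],[43,1],[48,0]]
[[21,18],[26,14],[33,18],[34,14],[43,1],[48,0]]
[[6,19],[11,0],[21,18],[26,14],[33,18],[34,14],[43,1],[48,0]]
[[6,19],[11,0],[21,18],[26,14],[33,18],[34,14],[43,1],[48,0]]
[[6,19],[11,1],[21,18],[26,14],[33,18],[34,14],[43,1],[48,0]]
[[6,19],[11,1],[21,18],[26,14],[30,15],[33,18],[34,15],[36,14],[43,1],[48,0]]
[[6,19],[11,1],[21,18],[26,14],[30,15],[33,18],[34,15],[36,14],[43,1],[48,0]]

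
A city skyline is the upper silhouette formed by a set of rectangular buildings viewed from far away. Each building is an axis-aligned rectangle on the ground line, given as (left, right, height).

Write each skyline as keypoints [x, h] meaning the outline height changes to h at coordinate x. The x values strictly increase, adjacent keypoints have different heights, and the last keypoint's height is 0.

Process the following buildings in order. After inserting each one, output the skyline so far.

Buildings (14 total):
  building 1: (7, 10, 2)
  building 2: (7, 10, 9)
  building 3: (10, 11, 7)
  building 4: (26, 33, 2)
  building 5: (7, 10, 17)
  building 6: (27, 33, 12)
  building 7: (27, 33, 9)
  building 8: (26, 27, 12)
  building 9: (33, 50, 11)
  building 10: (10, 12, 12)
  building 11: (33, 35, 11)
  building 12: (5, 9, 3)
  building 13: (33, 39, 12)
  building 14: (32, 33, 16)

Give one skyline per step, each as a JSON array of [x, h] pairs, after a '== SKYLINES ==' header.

== SKYLINES ==
[[7,2],[10,0]]
[[7,9],[10,0]]
[[7,9],[10,7],[11,0]]
[[7,9],[10,7],[11,0],[26,2],[33,0]]
[[7,17],[10,7],[11,0],[26,2],[33,0]]
[[7,17],[10,7],[11,0],[26,2],[27,12],[33,0]]
[[7,17],[10,7],[11,0],[26,2],[27,12],[33,0]]
[[7,17],[10,7],[11,0],[26,12],[33,0]]
[[7,17],[10,7],[11,0],[26,12],[33,11],[50,0]]
[[7,17],[10,12],[12,0],[26,12],[33,11],[50,0]]
[[7,17],[10,12],[12,0],[26,12],[33,11],[50,0]]
[[5,3],[7,17],[10,12],[12,0],[26,12],[33,11],[50,0]]
[[5,3],[7,17],[10,12],[12,0],[26,12],[39,11],[50,0]]
[[5,3],[7,17],[10,12],[12,0],[26,12],[32,16],[33,12],[39,11],[50,0]]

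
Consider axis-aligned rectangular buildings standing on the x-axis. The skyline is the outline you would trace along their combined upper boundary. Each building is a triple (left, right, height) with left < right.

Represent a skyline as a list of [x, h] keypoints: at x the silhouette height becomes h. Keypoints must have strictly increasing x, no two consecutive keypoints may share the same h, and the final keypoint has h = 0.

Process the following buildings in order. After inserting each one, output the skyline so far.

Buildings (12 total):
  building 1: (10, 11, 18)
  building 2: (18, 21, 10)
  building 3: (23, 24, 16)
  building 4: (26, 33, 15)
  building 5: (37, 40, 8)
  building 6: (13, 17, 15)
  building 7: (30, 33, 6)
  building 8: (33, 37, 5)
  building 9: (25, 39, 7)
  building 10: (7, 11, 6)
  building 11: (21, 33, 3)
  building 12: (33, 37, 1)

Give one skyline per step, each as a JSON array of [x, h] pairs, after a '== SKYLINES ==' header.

== SKYLINES ==
[[10,18],[11,0]]
[[10,18],[11,0],[18,10],[21,0]]
[[10,18],[11,0],[18,10],[21,0],[23,16],[24,0]]
[[10,18],[11,0],[18,10],[21,0],[23,16],[24,0],[26,15],[33,0]]
[[10,18],[11,0],[18,10],[21,0],[23,16],[24,0],[26,15],[33,0],[37,8],[40,0]]
[[10,18],[11,0],[13,15],[17,0],[18,10],[21,0],[23,16],[24,0],[26,15],[33,0],[37,8],[40,0]]
[[10,18],[11,0],[13,15],[17,0],[18,10],[21,0],[23,16],[24,0],[26,15],[33,0],[37,8],[40,0]]
[[10,18],[11,0],[13,15],[17,0],[18,10],[21,0],[23,16],[24,0],[26,15],[33,5],[37,8],[40,0]]
[[10,18],[11,0],[13,15],[17,0],[18,10],[21,0],[23,16],[24,0],[25,7],[26,15],[33,7],[37,8],[40,0]]
[[7,6],[10,18],[11,0],[13,15],[17,0],[18,10],[21,0],[23,16],[24,0],[25,7],[26,15],[33,7],[37,8],[40,0]]
[[7,6],[10,18],[11,0],[13,15],[17,0],[18,10],[21,3],[23,16],[24,3],[25,7],[26,15],[33,7],[37,8],[40,0]]
[[7,6],[10,18],[11,0],[13,15],[17,0],[18,10],[21,3],[23,16],[24,3],[25,7],[26,15],[33,7],[37,8],[40,0]]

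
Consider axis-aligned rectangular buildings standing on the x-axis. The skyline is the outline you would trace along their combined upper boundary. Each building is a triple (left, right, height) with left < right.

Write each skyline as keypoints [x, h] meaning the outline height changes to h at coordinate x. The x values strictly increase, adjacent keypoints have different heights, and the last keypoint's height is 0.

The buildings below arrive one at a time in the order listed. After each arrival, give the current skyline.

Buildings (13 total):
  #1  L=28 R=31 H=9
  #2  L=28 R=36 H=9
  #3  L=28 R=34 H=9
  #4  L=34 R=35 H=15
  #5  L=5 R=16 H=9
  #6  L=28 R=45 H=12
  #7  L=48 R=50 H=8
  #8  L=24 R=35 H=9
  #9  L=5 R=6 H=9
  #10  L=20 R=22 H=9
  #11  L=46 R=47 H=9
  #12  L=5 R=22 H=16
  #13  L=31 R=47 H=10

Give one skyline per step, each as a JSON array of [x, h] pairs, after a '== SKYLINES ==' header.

== SKYLINES ==
[[28,9],[31,0]]
[[28,9],[36,0]]
[[28,9],[36,0]]
[[28,9],[34,15],[35,9],[36,0]]
[[5,9],[16,0],[28,9],[34,15],[35,9],[36,0]]
[[5,9],[16,0],[28,12],[34,15],[35,12],[45,0]]
[[5,9],[16,0],[28,12],[34,15],[35,12],[45,0],[48,8],[50,0]]
[[5,9],[16,0],[24,9],[28,12],[34,15],[35,12],[45,0],[48,8],[50,0]]
[[5,9],[16,0],[24,9],[28,12],[34,15],[35,12],[45,0],[48,8],[50,0]]
[[5,9],[16,0],[20,9],[22,0],[24,9],[28,12],[34,15],[35,12],[45,0],[48,8],[50,0]]
[[5,9],[16,0],[20,9],[22,0],[24,9],[28,12],[34,15],[35,12],[45,0],[46,9],[47,0],[48,8],[50,0]]
[[5,16],[22,0],[24,9],[28,12],[34,15],[35,12],[45,0],[46,9],[47,0],[48,8],[50,0]]
[[5,16],[22,0],[24,9],[28,12],[34,15],[35,12],[45,10],[47,0],[48,8],[50,0]]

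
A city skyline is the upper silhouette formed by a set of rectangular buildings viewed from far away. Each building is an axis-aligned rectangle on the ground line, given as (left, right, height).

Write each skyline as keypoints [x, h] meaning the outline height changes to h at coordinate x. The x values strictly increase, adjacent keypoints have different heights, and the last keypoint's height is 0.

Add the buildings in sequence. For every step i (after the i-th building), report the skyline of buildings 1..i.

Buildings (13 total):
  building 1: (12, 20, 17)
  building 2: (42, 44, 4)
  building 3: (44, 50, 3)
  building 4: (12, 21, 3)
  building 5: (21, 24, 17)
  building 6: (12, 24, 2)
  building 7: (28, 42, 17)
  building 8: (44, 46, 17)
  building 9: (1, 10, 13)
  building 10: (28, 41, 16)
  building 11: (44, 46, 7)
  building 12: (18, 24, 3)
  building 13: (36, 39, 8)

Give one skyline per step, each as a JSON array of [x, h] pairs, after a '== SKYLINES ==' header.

== SKYLINES ==
[[12,17],[20,0]]
[[12,17],[20,0],[42,4],[44,0]]
[[12,17],[20,0],[42,4],[44,3],[50,0]]
[[12,17],[20,3],[21,0],[42,4],[44,3],[50,0]]
[[12,17],[20,3],[21,17],[24,0],[42,4],[44,3],[50,0]]
[[12,17],[20,3],[21,17],[24,0],[42,4],[44,3],[50,0]]
[[12,17],[20,3],[21,17],[24,0],[28,17],[42,4],[44,3],[50,0]]
[[12,17],[20,3],[21,17],[24,0],[28,17],[42,4],[44,17],[46,3],[50,0]]
[[1,13],[10,0],[12,17],[20,3],[21,17],[24,0],[28,17],[42,4],[44,17],[46,3],[50,0]]
[[1,13],[10,0],[12,17],[20,3],[21,17],[24,0],[28,17],[42,4],[44,17],[46,3],[50,0]]
[[1,13],[10,0],[12,17],[20,3],[21,17],[24,0],[28,17],[42,4],[44,17],[46,3],[50,0]]
[[1,13],[10,0],[12,17],[20,3],[21,17],[24,0],[28,17],[42,4],[44,17],[46,3],[50,0]]
[[1,13],[10,0],[12,17],[20,3],[21,17],[24,0],[28,17],[42,4],[44,17],[46,3],[50,0]]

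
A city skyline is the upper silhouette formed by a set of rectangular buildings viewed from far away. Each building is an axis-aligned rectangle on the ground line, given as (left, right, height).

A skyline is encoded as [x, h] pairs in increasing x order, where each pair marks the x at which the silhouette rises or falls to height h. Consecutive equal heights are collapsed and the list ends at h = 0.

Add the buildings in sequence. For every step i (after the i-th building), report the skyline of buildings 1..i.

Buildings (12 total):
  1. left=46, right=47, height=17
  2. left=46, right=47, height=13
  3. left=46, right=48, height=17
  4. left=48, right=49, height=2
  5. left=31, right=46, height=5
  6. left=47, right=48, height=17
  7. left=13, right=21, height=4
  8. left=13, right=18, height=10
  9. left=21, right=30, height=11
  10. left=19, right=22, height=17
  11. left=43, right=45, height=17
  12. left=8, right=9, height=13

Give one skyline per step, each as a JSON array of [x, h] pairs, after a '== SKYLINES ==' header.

== SKYLINES ==
[[46,17],[47,0]]
[[46,17],[47,0]]
[[46,17],[48,0]]
[[46,17],[48,2],[49,0]]
[[31,5],[46,17],[48,2],[49,0]]
[[31,5],[46,17],[48,2],[49,0]]
[[13,4],[21,0],[31,5],[46,17],[48,2],[49,0]]
[[13,10],[18,4],[21,0],[31,5],[46,17],[48,2],[49,0]]
[[13,10],[18,4],[21,11],[30,0],[31,5],[46,17],[48,2],[49,0]]
[[13,10],[18,4],[19,17],[22,11],[30,0],[31,5],[46,17],[48,2],[49,0]]
[[13,10],[18,4],[19,17],[22,11],[30,0],[31,5],[43,17],[45,5],[46,17],[48,2],[49,0]]
[[8,13],[9,0],[13,10],[18,4],[19,17],[22,11],[30,0],[31,5],[43,17],[45,5],[46,17],[48,2],[49,0]]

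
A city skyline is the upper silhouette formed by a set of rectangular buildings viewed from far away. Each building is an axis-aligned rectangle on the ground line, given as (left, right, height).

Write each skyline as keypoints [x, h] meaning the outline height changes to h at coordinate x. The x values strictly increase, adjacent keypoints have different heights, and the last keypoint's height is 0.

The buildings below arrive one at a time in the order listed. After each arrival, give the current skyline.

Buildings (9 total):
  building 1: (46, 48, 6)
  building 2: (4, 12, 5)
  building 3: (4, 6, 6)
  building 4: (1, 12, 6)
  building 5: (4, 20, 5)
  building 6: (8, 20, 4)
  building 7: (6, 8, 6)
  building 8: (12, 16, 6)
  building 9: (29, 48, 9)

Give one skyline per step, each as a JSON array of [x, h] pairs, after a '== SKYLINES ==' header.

== SKYLINES ==
[[46,6],[48,0]]
[[4,5],[12,0],[46,6],[48,0]]
[[4,6],[6,5],[12,0],[46,6],[48,0]]
[[1,6],[12,0],[46,6],[48,0]]
[[1,6],[12,5],[20,0],[46,6],[48,0]]
[[1,6],[12,5],[20,0],[46,6],[48,0]]
[[1,6],[12,5],[20,0],[46,6],[48,0]]
[[1,6],[16,5],[20,0],[46,6],[48,0]]
[[1,6],[16,5],[20,0],[29,9],[48,0]]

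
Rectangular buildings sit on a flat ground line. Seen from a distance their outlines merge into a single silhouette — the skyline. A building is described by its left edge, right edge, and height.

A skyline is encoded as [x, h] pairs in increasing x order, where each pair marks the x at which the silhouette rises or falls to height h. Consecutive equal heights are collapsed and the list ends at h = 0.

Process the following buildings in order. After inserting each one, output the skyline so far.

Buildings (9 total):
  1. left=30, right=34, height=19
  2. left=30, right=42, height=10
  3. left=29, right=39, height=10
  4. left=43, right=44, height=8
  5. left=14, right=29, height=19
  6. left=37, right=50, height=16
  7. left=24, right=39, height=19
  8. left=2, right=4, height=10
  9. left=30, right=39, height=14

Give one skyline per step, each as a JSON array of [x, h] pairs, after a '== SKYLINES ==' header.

== SKYLINES ==
[[30,19],[34,0]]
[[30,19],[34,10],[42,0]]
[[29,10],[30,19],[34,10],[42,0]]
[[29,10],[30,19],[34,10],[42,0],[43,8],[44,0]]
[[14,19],[29,10],[30,19],[34,10],[42,0],[43,8],[44,0]]
[[14,19],[29,10],[30,19],[34,10],[37,16],[50,0]]
[[14,19],[39,16],[50,0]]
[[2,10],[4,0],[14,19],[39,16],[50,0]]
[[2,10],[4,0],[14,19],[39,16],[50,0]]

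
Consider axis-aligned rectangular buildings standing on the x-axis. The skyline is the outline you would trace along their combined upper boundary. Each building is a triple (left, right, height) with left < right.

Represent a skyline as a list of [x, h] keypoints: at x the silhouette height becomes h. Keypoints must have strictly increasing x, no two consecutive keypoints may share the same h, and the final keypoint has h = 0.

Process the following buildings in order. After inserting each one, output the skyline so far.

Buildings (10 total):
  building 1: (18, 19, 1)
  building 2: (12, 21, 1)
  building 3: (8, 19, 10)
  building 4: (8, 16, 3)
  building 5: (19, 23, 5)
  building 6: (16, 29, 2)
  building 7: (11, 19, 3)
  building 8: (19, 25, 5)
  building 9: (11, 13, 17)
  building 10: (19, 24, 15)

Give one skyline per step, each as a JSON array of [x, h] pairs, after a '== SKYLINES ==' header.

== SKYLINES ==
[[18,1],[19,0]]
[[12,1],[21,0]]
[[8,10],[19,1],[21,0]]
[[8,10],[19,1],[21,0]]
[[8,10],[19,5],[23,0]]
[[8,10],[19,5],[23,2],[29,0]]
[[8,10],[19,5],[23,2],[29,0]]
[[8,10],[19,5],[25,2],[29,0]]
[[8,10],[11,17],[13,10],[19,5],[25,2],[29,0]]
[[8,10],[11,17],[13,10],[19,15],[24,5],[25,2],[29,0]]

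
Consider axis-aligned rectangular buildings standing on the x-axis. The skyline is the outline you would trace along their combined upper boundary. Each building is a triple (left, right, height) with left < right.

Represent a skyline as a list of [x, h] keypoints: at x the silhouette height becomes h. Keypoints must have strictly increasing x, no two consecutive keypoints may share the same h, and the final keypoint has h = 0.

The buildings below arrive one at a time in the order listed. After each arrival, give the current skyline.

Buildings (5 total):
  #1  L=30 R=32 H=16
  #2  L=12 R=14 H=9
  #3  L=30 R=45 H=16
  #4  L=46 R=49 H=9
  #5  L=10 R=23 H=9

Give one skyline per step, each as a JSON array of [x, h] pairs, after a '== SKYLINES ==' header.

== SKYLINES ==
[[30,16],[32,0]]
[[12,9],[14,0],[30,16],[32,0]]
[[12,9],[14,0],[30,16],[45,0]]
[[12,9],[14,0],[30,16],[45,0],[46,9],[49,0]]
[[10,9],[23,0],[30,16],[45,0],[46,9],[49,0]]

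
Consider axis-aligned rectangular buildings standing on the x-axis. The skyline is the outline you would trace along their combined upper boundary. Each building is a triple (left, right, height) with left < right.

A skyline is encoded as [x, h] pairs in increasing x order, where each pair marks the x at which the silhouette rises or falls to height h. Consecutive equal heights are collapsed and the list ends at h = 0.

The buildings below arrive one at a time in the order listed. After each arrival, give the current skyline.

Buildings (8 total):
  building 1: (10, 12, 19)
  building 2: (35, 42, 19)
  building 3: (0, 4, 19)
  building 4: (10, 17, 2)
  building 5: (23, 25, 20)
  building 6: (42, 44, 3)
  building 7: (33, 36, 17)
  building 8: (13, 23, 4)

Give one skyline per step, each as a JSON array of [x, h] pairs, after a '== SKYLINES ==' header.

== SKYLINES ==
[[10,19],[12,0]]
[[10,19],[12,0],[35,19],[42,0]]
[[0,19],[4,0],[10,19],[12,0],[35,19],[42,0]]
[[0,19],[4,0],[10,19],[12,2],[17,0],[35,19],[42,0]]
[[0,19],[4,0],[10,19],[12,2],[17,0],[23,20],[25,0],[35,19],[42,0]]
[[0,19],[4,0],[10,19],[12,2],[17,0],[23,20],[25,0],[35,19],[42,3],[44,0]]
[[0,19],[4,0],[10,19],[12,2],[17,0],[23,20],[25,0],[33,17],[35,19],[42,3],[44,0]]
[[0,19],[4,0],[10,19],[12,2],[13,4],[23,20],[25,0],[33,17],[35,19],[42,3],[44,0]]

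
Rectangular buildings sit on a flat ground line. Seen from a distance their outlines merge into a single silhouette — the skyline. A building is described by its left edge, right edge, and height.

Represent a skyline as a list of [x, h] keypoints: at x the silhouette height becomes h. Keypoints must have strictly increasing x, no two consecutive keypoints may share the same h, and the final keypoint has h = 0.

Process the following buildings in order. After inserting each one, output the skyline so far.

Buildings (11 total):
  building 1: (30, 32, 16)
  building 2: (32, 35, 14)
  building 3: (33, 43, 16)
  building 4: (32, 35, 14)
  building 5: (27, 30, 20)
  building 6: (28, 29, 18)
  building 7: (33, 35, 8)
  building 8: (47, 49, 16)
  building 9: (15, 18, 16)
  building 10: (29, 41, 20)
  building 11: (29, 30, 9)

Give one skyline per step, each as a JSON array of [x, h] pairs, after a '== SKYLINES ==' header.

== SKYLINES ==
[[30,16],[32,0]]
[[30,16],[32,14],[35,0]]
[[30,16],[32,14],[33,16],[43,0]]
[[30,16],[32,14],[33,16],[43,0]]
[[27,20],[30,16],[32,14],[33,16],[43,0]]
[[27,20],[30,16],[32,14],[33,16],[43,0]]
[[27,20],[30,16],[32,14],[33,16],[43,0]]
[[27,20],[30,16],[32,14],[33,16],[43,0],[47,16],[49,0]]
[[15,16],[18,0],[27,20],[30,16],[32,14],[33,16],[43,0],[47,16],[49,0]]
[[15,16],[18,0],[27,20],[41,16],[43,0],[47,16],[49,0]]
[[15,16],[18,0],[27,20],[41,16],[43,0],[47,16],[49,0]]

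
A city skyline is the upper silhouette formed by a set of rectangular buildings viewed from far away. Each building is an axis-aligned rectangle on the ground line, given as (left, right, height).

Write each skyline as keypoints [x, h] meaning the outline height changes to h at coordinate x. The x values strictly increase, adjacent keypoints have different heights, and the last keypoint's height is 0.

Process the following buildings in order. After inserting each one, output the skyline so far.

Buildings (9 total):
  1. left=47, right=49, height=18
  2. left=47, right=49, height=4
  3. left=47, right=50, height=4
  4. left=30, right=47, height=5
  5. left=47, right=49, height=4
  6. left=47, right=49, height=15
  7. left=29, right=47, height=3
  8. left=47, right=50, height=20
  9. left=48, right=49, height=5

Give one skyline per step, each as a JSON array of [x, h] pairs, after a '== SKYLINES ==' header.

== SKYLINES ==
[[47,18],[49,0]]
[[47,18],[49,0]]
[[47,18],[49,4],[50,0]]
[[30,5],[47,18],[49,4],[50,0]]
[[30,5],[47,18],[49,4],[50,0]]
[[30,5],[47,18],[49,4],[50,0]]
[[29,3],[30,5],[47,18],[49,4],[50,0]]
[[29,3],[30,5],[47,20],[50,0]]
[[29,3],[30,5],[47,20],[50,0]]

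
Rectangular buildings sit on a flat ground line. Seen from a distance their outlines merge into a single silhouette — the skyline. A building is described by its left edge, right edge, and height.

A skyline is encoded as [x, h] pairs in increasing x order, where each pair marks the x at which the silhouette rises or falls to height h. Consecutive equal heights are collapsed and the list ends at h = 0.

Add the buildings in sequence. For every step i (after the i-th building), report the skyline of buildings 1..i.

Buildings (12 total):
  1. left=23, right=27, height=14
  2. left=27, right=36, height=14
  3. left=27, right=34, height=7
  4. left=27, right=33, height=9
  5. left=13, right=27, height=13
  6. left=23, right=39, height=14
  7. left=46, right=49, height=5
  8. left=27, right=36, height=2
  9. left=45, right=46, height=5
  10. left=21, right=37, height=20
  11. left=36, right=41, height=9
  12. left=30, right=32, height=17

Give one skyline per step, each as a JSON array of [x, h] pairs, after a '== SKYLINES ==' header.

== SKYLINES ==
[[23,14],[27,0]]
[[23,14],[36,0]]
[[23,14],[36,0]]
[[23,14],[36,0]]
[[13,13],[23,14],[36,0]]
[[13,13],[23,14],[39,0]]
[[13,13],[23,14],[39,0],[46,5],[49,0]]
[[13,13],[23,14],[39,0],[46,5],[49,0]]
[[13,13],[23,14],[39,0],[45,5],[49,0]]
[[13,13],[21,20],[37,14],[39,0],[45,5],[49,0]]
[[13,13],[21,20],[37,14],[39,9],[41,0],[45,5],[49,0]]
[[13,13],[21,20],[37,14],[39,9],[41,0],[45,5],[49,0]]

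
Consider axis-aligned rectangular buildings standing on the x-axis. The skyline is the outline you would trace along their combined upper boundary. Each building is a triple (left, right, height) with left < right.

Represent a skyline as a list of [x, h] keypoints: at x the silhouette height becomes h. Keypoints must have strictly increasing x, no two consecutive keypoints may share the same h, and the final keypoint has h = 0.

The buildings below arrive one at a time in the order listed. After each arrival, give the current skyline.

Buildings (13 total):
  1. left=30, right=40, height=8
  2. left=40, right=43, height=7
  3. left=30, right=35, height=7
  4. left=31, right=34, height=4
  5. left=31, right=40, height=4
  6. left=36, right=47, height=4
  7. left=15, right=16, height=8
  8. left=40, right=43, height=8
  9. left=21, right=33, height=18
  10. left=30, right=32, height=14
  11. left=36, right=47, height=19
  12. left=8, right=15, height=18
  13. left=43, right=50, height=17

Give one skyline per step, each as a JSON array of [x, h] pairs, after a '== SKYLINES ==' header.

== SKYLINES ==
[[30,8],[40,0]]
[[30,8],[40,7],[43,0]]
[[30,8],[40,7],[43,0]]
[[30,8],[40,7],[43,0]]
[[30,8],[40,7],[43,0]]
[[30,8],[40,7],[43,4],[47,0]]
[[15,8],[16,0],[30,8],[40,7],[43,4],[47,0]]
[[15,8],[16,0],[30,8],[43,4],[47,0]]
[[15,8],[16,0],[21,18],[33,8],[43,4],[47,0]]
[[15,8],[16,0],[21,18],[33,8],[43,4],[47,0]]
[[15,8],[16,0],[21,18],[33,8],[36,19],[47,0]]
[[8,18],[15,8],[16,0],[21,18],[33,8],[36,19],[47,0]]
[[8,18],[15,8],[16,0],[21,18],[33,8],[36,19],[47,17],[50,0]]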